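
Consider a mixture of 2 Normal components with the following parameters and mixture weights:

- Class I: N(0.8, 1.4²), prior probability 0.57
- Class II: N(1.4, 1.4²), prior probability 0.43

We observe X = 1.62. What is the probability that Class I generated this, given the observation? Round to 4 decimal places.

0.5306

The responsibility of component k is w_k f_k(x) divided by Σ_j w_j f_j(x).
Component likelihoods at x = 1.62:
  p_I = (1/(1.4·√(2π)))·exp(−(1.62−0.8)²/(2·1.4²)) = 0.284959·exp(-0.17153) = 0.240042
  p_II = (1/(1.4·√(2π)))·exp(−(1.62−1.4)²/(2·1.4²)) = 0.284959·exp(-0.01235) = 0.281462
Multiply by the mixture weights:
  w_I·p_I = 0.57 × 0.240042 = 0.136824
  w_II·p_II = 0.43 × 0.281462 = 0.121029
Sum: 0.136824 + 0.121029 = 0.257853
P(Class I | the observation) = 0.136824 / 0.257853 ≈ 0.5306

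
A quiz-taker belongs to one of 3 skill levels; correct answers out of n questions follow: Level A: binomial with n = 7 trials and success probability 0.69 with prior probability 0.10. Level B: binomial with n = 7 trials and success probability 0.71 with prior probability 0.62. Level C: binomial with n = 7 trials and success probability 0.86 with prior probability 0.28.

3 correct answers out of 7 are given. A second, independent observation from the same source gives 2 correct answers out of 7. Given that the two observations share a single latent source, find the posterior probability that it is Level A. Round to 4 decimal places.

0.2028

The responsibility of component k is π_k f_k(x) divided by Σ_j π_j f_j(x).
Since both observations come from the same component, the likelihood for component k is f_k(x₁)·f_k(x₂).
  L_A = [C(7,3)·0.69^3·0.31^4 = 35·0.328509·0.00923521 = 0.106185] × [0.0286237] = 0.0030394
  L_B = [C(7,3)·0.71^3·0.29^4 = 35·0.357911·0.00707281 = 0.0886003] × [0.0217133] = 0.00192381
  L_C = [C(7,3)·0.86^3·0.14^4 = 35·0.636056·0.00038416 = 0.00855215] × [0.000835327] = 7.14384e-06
Weight by the priors:
  π_A·L_A = 0.10 × 0.0030394 = 0.00030394
  π_B·L_B = 0.62 × 0.00192381 = 0.00119276
  π_C·L_C = 0.28 × 7.14384e-06 = 2.00028e-06
Normaliser: 0.00030394 + 0.00119276 + 2.00028e-06 = 0.0014987
Responsibility of Level A: 0.00030394 / 0.0014987 ≈ 0.2028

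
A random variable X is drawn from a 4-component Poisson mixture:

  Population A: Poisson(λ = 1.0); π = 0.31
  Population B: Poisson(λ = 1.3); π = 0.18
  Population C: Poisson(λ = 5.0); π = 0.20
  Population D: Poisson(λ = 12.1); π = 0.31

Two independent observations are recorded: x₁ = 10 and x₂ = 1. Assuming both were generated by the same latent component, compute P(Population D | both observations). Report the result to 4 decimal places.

P(component k | x) = P(Z=k)·f_k(x) / marginal(x), where marginal(x) = Σ_j P(Z=j)·f_j(x).
Since both observations come from the same component, the likelihood for component k is f_k(x₁)·f_k(x₂).
  L_A = [e^(−1.0)·1.0^10/10! = 1.01378e-07] × [0.367879] = 3.72948e-08
  L_B = [e^(−1.3)·1.3^10/10! = 1.03535e-06] × [0.354291] = 3.66816e-07
  L_C = [e^(−5.0)·5.0^10/10! = 0.0181328] × [0.0336897] = 0.000610889
  L_D = [e^(−12.1)·12.1^10/10! = 0.103069] × [6.72701e-05] = 6.93345e-06
Prior × likelihood for each component:
  P(Z=A)·L_A = 0.31 × 3.72948e-08 = 1.15614e-08
  P(Z=B)·L_B = 0.18 × 3.66816e-07 = 6.60269e-08
  P(Z=C)·L_C = 0.20 × 0.000610889 = 0.000122178
  P(Z=D)·L_D = 0.31 × 6.93345e-06 = 2.14937e-06
Normaliser: 1.15614e-08 + 6.60269e-08 + 0.000122178 + 2.14937e-06 = 0.000124405
So the posterior for Population D is 2.14937e-06 / 0.000124405 ≈ 0.0173.

0.0173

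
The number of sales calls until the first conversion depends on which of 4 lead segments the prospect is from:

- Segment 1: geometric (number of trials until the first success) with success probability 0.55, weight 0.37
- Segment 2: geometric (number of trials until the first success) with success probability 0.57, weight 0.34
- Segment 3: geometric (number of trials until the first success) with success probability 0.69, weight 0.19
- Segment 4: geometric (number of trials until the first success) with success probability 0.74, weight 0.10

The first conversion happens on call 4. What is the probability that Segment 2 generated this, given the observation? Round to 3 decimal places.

By Bayes' theorem, P(k | x) = w_k f_k(x) / Σ_j w_j f_j(x).
Evaluate each component's likelihood at the observed value:
  f_1 = 0.0501187
  f_2 = 0.045319
  f_3 = 0.0205558
  f_4 = 0.0130062
Weight by the priors:
  w_1·f_1 = 0.37 × 0.0501187 = 0.0185439
  w_2·f_2 = 0.34 × 0.045319 = 0.0154085
  w_3·f_3 = 0.19 × 0.0205558 = 0.0039056
  w_4·f_4 = 0.10 × 0.0130062 = 0.00130062
Normaliser: 0.0185439 + 0.0154085 + 0.0039056 + 0.00130062 = 0.0391586
So the posterior for Segment 2 is 0.0154085 / 0.0391586 ≈ 0.393.

0.393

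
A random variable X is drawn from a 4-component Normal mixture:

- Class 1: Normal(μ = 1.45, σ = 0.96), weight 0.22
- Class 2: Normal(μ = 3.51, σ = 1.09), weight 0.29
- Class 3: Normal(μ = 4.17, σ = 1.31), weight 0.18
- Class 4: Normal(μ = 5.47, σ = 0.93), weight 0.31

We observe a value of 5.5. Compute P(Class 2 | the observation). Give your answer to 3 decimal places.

0.108

Apply Bayes' rule: the posterior for each component is proportional to its prior times its likelihood at x.
Normal densities:
  p_1 = 5.67394e-05
  p_2 = 0.0691357
  p_3 = 0.181891
  p_4 = 0.428747
Unnormalised posteriors:
  π_1·p_1 = 0.22 × 5.67394e-05 = 1.24827e-05
  π_2·p_2 = 0.29 × 0.0691357 = 0.0200493
  π_3·p_3 = 0.18 × 0.181891 = 0.0327403
  π_4·p_4 = 0.31 × 0.428747 = 0.132912
Evidence: 1.24827e-05 + 0.0200493 + 0.0327403 + 0.132912 = 0.185714
So the posterior for Class 2 is 0.0200493 / 0.185714 ≈ 0.108.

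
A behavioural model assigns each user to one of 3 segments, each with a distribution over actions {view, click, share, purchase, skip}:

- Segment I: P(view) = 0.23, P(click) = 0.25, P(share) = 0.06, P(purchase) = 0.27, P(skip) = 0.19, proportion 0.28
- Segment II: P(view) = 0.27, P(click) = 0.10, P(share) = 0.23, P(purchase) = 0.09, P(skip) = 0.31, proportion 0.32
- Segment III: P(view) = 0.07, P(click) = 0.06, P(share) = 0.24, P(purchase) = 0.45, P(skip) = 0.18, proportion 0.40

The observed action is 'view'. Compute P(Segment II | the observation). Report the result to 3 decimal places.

0.483

P(component k | x) = P(Z=k)·f_k(x) / marginal(x), where marginal(x) = Σ_j P(Z=j)·f_j(x).
Evaluate each component's likelihood at the observed value:
  p_I = P(view | comp) = 0.23
  p_II = P(view | comp) = 0.27
  p_III = P(view | comp) = 0.07
Unnormalised posteriors:
  P(Z=I)·p_I = 0.28 × 0.23 = 0.0644
  P(Z=II)·p_II = 0.32 × 0.27 = 0.0864
  P(Z=III)·p_III = 0.40 × 0.07 = 0.028
Sum: 0.0644 + 0.0864 + 0.028 = 0.1788
So the posterior for Segment II is 0.0864 / 0.1788 ≈ 0.483.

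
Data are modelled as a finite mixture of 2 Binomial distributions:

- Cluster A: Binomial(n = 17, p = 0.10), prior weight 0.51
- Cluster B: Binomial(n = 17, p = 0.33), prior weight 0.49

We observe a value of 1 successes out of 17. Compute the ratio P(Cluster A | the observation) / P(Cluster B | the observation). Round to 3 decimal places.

35.444

The posterior odds equal the prior odds times the likelihood ratio: (P(Z=i)/P(Z=j))·(f_i(x)/f_j(x)).
Evaluate each component's likelihood at the observed value:
  p_A = C(17,1)·0.10^1·0.90^16 = 17·0.1·0.185302 = 0.315013
  p_B = C(17,1)·0.33^1·0.67^16 = 17·0.33·0.00164891 = 0.00925038
Posterior odds = (P(Z=A)·p_A) / (P(Z=B)·p_B) = (0.51·0.315013) / (0.49·0.00925038) = 0.160657 / 0.00453269 ≈ 35.444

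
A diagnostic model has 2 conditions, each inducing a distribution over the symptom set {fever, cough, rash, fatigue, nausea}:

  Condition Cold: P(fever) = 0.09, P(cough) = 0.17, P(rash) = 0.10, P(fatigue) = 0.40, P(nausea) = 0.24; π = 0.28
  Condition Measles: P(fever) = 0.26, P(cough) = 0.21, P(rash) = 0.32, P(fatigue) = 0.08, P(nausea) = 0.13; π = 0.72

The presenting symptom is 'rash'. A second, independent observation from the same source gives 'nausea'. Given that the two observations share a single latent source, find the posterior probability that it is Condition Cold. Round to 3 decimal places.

0.183

Posterior ∝ prior × likelihood, so P(k | x) ∝ P(Z=k) f_k(x); normalise over all components.
Since both observations come from the same component, the likelihood for component k is f_k(x₁)·f_k(x₂).
  L_Cold = [P(rash | comp) = 0.10] × [0.24] = 0.024
  L_Measles = [P(rash | comp) = 0.32] × [0.13] = 0.0416
Multiply by the mixture weights:
  P(Z=Cold)·L_Cold = 0.28 × 0.024 = 0.00672
  P(Z=Measles)·L_Measles = 0.72 × 0.0416 = 0.029952
Sum: 0.00672 + 0.029952 = 0.036672
Responsibility of Condition Cold: 0.00672 / 0.036672 ≈ 0.183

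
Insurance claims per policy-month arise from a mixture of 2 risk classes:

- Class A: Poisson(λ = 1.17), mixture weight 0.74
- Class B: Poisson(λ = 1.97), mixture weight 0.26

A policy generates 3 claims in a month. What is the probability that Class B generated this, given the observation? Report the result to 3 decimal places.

The responsibility of component k is w_k f_k(x) divided by Σ_j w_j f_j(x).
Poisson probabilities:
  L_A = e^(−1.17)·1.17^3/3! = 0.082848
  L_B = e^(−1.97)·1.97^3/3! = 0.1777
Prior × likelihood for each component:
  w_A·L_A = 0.74 × 0.082848 = 0.0613075
  w_B·L_B = 0.26 × 0.1777 = 0.046202
Evidence: 0.0613075 + 0.046202 = 0.107509
P(Class B | data) = 0.046202 / 0.107509 ≈ 0.430

0.430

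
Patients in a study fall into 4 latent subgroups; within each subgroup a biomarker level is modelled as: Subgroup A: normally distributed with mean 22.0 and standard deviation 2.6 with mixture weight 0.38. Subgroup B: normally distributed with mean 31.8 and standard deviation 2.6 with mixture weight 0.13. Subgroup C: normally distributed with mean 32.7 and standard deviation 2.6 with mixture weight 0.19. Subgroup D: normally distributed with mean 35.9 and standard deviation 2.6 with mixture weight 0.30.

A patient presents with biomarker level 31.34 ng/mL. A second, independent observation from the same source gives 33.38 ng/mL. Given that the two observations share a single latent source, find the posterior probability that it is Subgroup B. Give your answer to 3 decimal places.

By Bayes' theorem, P(k | x) = π_k f_k(x) / Σ_j π_j f_j(x).
Since both observations come from the same component, the likelihood for component k is f_k(x₁)·f_k(x₂).
  p_A = [(1/(2.6·√(2π)))·exp(−(31.34−22.0)²/(2·2.6²)) = 0.153439·exp(-6.45234) = 0.000241948] × [1.06157e-05] = 2.56845e-09
  p_B = [(1/(2.6·√(2π)))·exp(−(31.34−31.8)²/(2·2.6²)) = 0.153439·exp(-0.01565) = 0.151057] × [0.127569] = 0.0192702
  p_C = [(1/(2.6·√(2π)))·exp(−(31.34−32.7)²/(2·2.6²)) = 0.153439·exp(-0.13680) = 0.133821] × [0.14828] = 0.019843
  p_D = [(1/(2.6·√(2π)))·exp(−(31.34−35.9)²/(2·2.6²)) = 0.153439·exp(-1.53799) = 0.0329607] × [0.0959283] = 0.00316187
Multiply by the mixture weights:
  π_A·p_A = 0.38 × 2.56845e-09 = 9.76009e-10
  π_B·p_B = 0.13 × 0.0192702 = 0.00250513
  π_C·p_C = 0.19 × 0.019843 = 0.00377016
  π_D·p_D = 0.30 × 0.00316187 = 0.00094856
Normaliser: 9.76009e-10 + 0.00250513 + 0.00377016 + 0.00094856 = 0.00722385
P(Subgroup B | x) = 0.00250513 / 0.00722385 ≈ 0.347

0.347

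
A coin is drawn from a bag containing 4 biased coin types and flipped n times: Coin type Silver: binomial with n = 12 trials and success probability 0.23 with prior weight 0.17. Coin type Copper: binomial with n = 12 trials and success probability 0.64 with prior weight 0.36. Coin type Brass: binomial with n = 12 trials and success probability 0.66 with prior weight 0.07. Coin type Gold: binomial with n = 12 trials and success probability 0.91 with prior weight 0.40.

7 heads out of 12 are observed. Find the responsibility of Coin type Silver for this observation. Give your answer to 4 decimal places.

Apply Bayes' rule: the posterior for each component is proportional to its prior times its likelihood at x.
Evaluate each component's likelihood at the observed value:
  f_Silver = 0.00729917
  f_Copper = 0.210619
  f_Brass = 0.196303
  f_Gold = 0.00241673
Weight by the priors:
  w_Silver·f_Silver = 0.17 × 0.00729917 = 0.00124086
  w_Copper·f_Copper = 0.36 × 0.210619 = 0.0758228
  w_Brass·f_Brass = 0.07 × 0.196303 = 0.0137412
  w_Gold·f_Gold = 0.40 × 0.00241673 = 0.000966691
Marginal: 0.00124086 + 0.0758228 + 0.0137412 + 0.000966691 = 0.0917716
Responsibility of Coin type Silver: 0.00124086 / 0.0917716 ≈ 0.0135

0.0135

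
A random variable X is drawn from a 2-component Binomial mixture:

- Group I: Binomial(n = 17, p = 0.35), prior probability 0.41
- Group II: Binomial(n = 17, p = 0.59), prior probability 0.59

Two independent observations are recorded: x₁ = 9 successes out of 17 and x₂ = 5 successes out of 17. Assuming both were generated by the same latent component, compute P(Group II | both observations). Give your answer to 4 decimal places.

0.1763

Posterior ∝ prior × likelihood, so P(k | x) ∝ π_k f_k(x); normalise over all components.
Since both observations come from the same component, the likelihood for component k is f_k(x₁)·f_k(x₂).
  L_I = [C(17,9)·0.35^9·0.65^8 = 24310·7.88156e-05·0.0318645 = 0.0610526] × [0.184863] = 0.0112864
  L_II = [C(17,9)·0.59^9·0.41^8 = 24310·0.008663·0.000798493 = 0.16816] × [0.00998198] = 0.00167857
Unnormalised posteriors:
  π_I·L_I = 0.41 × 0.0112864 = 0.00462742
  π_II·L_II = 0.59 × 0.00167857 = 0.000990359
Evidence: 0.00462742 + 0.000990359 = 0.00561778
P(Group II | x₁, x₂) = 0.000990359 / 0.00561778 ≈ 0.1763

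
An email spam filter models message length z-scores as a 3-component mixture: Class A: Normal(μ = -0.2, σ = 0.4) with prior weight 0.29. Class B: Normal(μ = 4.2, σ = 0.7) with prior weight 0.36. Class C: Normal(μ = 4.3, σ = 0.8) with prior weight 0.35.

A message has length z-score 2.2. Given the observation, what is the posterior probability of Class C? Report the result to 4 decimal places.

0.6165

Posterior ∝ prior × likelihood, so P(k | x) ∝ P(Z=k) f_k(x); normalise over all components.
Evaluate each component's likelihood at the observed value:
  L_A = (1/(0.4·√(2π)))·exp(−(2.2−-0.2)²/(2·0.4²)) = 0.997356·exp(-18.00000) = 1.51897e-08
  L_B = (1/(0.7·√(2π)))·exp(−(2.2−4.2)²/(2·0.7²)) = 0.569918·exp(-4.08163) = 0.00962014
  L_C = (1/(0.8·√(2π)))·exp(−(2.2−4.3)²/(2·0.8²)) = 0.498678·exp(-3.44531) = 0.0159052
Unnormalised posteriors:
  P(Z=A)·L_A = 0.29 × 1.51897e-08 = 4.40502e-09
  P(Z=B)·L_B = 0.36 × 0.00962014 = 0.00346325
  P(Z=C)·L_C = 0.35 × 0.0159052 = 0.00556683
Normaliser: 4.40502e-09 + 0.00346325 + 0.00556683 = 0.00903009
P(Class C | the observation) = 0.00556683 / 0.00903009 ≈ 0.6165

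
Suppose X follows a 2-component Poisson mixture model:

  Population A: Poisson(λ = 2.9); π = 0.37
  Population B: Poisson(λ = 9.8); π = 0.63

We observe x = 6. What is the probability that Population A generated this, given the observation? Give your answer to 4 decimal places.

Posterior ∝ prior × likelihood, so P(k | x) ∝ π_k f_k(x); normalise over all components.
Component likelihoods at x = 6:
  f_A = e^(−2.9)·2.9^6/6! = 0.0454571
  f_B = e^(−9.8)·9.8^6/6! = 0.0682241
Weight by the priors:
  π_A·f_A = 0.37 × 0.0454571 = 0.0168191
  π_B·f_B = 0.63 × 0.0682241 = 0.0429812
Marginal: 0.0168191 + 0.0429812 = 0.0598003
So the posterior for Population A is 0.0168191 / 0.0598003 ≈ 0.2813.

0.2813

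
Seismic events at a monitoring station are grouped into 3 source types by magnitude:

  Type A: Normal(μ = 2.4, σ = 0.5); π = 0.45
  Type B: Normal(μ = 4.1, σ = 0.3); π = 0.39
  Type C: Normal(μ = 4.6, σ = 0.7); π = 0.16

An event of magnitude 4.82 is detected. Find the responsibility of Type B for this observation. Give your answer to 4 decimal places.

Apply Bayes' rule: the posterior for each component is proportional to its prior times its likelihood at x.
Evaluate each component's likelihood at the observed value:
  p_A = (1/(0.5·√(2π)))·exp(−(4.82−2.4)²/(2·0.5²)) = 0.797885·exp(-11.71280) = 6.53335e-06
  p_B = (1/(0.3·√(2π)))·exp(−(4.82−4.1)²/(2·0.3²)) = 1.329808·exp(-2.88000) = 0.0746484
  p_C = (1/(0.7·√(2π)))·exp(−(4.82−4.6)²/(2·0.7²)) = 0.569918·exp(-0.04939) = 0.542454
Multiply by the mixture weights:
  P(Z=A)·p_A = 0.45 × 6.53335e-06 = 2.94001e-06
  P(Z=B)·p_B = 0.39 × 0.0746484 = 0.0291129
  P(Z=C)·p_C = 0.16 × 0.542454 = 0.0867927
Sum: 2.94001e-06 + 0.0291129 + 0.0867927 = 0.115909
P(Type B | data) = 0.0291129 / 0.115909 ≈ 0.2512

0.2512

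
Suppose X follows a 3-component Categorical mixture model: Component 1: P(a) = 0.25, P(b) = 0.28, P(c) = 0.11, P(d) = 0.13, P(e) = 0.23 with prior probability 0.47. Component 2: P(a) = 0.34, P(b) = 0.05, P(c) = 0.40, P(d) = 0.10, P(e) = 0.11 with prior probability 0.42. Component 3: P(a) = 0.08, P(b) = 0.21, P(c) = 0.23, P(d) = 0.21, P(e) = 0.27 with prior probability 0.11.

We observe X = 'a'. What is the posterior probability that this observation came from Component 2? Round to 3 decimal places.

P(component k | x) = π_k·f_k(x) / marginal(x), where marginal(x) = Σ_j π_j·f_j(x).
Component likelihoods at x = 'a':
  f_1 = P(a | comp) = 0.25
  f_2 = P(a | comp) = 0.34
  f_3 = P(a | comp) = 0.08
Unnormalised posteriors:
  π_1·f_1 = 0.47 × 0.25 = 0.1175
  π_2·f_2 = 0.42 × 0.34 = 0.1428
  π_3·f_3 = 0.11 × 0.08 = 0.0088
Normaliser: 0.1175 + 0.1428 + 0.0088 = 0.2691
P(Component 2 | data) = 0.1428 / 0.2691 ≈ 0.531

0.531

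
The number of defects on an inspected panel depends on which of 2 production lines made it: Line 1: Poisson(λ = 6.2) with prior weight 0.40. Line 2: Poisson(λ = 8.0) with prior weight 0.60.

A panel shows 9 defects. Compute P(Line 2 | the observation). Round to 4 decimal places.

0.7108

P(component k | x) = π_k·f_k(x) / marginal(x), where marginal(x) = Σ_j π_j·f_j(x).
Evaluate each component's likelihood at the observed value:
  L_1 = e^(−6.2)·6.2^9/9! = 0.0757071
  L_2 = e^(−8.0)·8.0^9/9! = 0.124077
Prior × likelihood for each component:
  π_1·L_1 = 0.40 × 0.0757071 = 0.0302828
  π_2·L_2 = 0.60 × 0.124077 = 0.0744462
Denominator: 0.0302828 + 0.0744462 = 0.104729
P(Line 2 | data) ≈ 0.7108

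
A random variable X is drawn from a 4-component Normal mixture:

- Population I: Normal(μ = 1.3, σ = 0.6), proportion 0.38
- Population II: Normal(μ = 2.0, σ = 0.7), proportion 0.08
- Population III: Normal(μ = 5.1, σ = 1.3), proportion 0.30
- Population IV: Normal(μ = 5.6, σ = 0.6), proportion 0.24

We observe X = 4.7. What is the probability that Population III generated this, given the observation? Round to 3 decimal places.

0.629

Apply Bayes' rule: the posterior for each component is proportional to its prior times its likelihood at x.
Evaluate each component's likelihood at the observed value:
  f_I = (1/(0.6·√(2π)))·exp(−(4.7−1.3)²/(2·0.6²)) = 0.664904·exp(-16.05556) = 7.07815e-08
  f_II = (1/(0.7·√(2π)))·exp(−(4.7−2.0)²/(2·0.7²)) = 0.569918·exp(-7.43878) = 0.000335114
  f_III = (1/(1.3·√(2π)))·exp(−(4.7−5.1)²/(2·1.3²)) = 0.306879·exp(-0.04734) = 0.29269
  f_IV = (1/(0.6·√(2π)))·exp(−(4.7−5.6)²/(2·0.6²)) = 0.664904·exp(-1.12500) = 0.215863
Unnormalised posteriors:
  P(Z=I)·f_I = 0.38 × 7.07815e-08 = 2.6897e-08
  P(Z=II)·f_II = 0.08 × 0.000335114 = 2.68091e-05
  P(Z=III)·f_III = 0.30 × 0.29269 = 0.0878071
  P(Z=IV)·f_IV = 0.24 × 0.215863 = 0.051807
Marginal: 2.6897e-08 + 2.68091e-05 + 0.0878071 + 0.051807 = 0.139641
P(Population III | data) ≈ 0.629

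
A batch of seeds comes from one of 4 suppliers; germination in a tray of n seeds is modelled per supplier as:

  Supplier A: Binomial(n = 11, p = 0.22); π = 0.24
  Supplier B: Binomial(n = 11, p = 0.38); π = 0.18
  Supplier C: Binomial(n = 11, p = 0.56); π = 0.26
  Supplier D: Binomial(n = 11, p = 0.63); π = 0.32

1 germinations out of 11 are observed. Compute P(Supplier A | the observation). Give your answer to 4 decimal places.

0.8759

Apply Bayes' rule: the posterior for each component is proportional to its prior times its likelihood at x.
Component likelihoods at x = 1 germinations out of 11:
  p_A = C(11,1)·0.22^1·0.78^10 = 11·0.22·0.0833578 = 0.201726
  p_B = C(11,1)·0.38^1·0.62^10 = 11·0.38·0.00839299 = 0.0350827
  p_C = C(11,1)·0.56^1·0.44^10 = 11·0.56·0.000271974 = 0.00167536
  p_D = C(11,1)·0.63^1·0.37^10 = 11·0.63·4.80858e-05 = 0.000333235
Weight by the priors:
  π_A·p_A = 0.24 × 0.201726 = 0.0484142
  π_B·p_B = 0.18 × 0.0350827 = 0.00631489
  π_C·p_C = 0.26 × 0.00167536 = 0.000435593
  π_D·p_D = 0.32 × 0.000333235 = 0.000106635
Marginal: 0.0484142 + 0.00631489 + 0.000435593 + 0.000106635 = 0.0552713
So the posterior for Supplier A is 0.0484142 / 0.0552713 ≈ 0.8759.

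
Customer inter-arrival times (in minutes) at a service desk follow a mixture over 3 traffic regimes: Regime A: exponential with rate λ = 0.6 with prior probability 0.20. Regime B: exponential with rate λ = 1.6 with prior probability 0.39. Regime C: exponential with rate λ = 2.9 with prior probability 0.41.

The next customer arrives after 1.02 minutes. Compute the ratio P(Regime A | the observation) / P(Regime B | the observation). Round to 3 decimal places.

0.533

The posterior odds equal the prior odds times the likelihood ratio: (w_i/w_j)·(f_i(x)/f_j(x)).
Exponential densities:
  L_A = 0.6·e^(−0.6·1.02) = 0.6·e^(−0.6120) = 0.325359
  L_B = 1.6·e^(−1.6·1.02) = 1.6·e^(−1.6320) = 0.312861
  L_C = 2.9·e^(−2.9·1.02) = 2.9·e^(−2.9580) = 0.150576
Odds = (0.20/0.39) × (0.325359/0.312861) = 0.512821 × 1.03995 ≈ 0.533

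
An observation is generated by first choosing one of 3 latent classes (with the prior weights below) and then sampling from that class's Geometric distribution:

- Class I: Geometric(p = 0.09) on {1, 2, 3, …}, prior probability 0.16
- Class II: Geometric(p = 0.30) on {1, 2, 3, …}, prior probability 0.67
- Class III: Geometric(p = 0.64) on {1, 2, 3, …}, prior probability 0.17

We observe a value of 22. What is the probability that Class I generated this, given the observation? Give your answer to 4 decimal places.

0.9465

The responsibility of component k is w_k f_k(x) divided by Σ_j w_j f_j(x).
Evaluate each component's likelihood at the observed value:
  L_I = 0.09·(1−0.09)^21 = 0.09·0.137997 = 0.0124197
  L_II = 0.30·(1−0.30)^21 = 0.30·0.000558546 = 0.000167564
  L_III = 0.64·(1−0.64)^21 = 0.64·4.8123e-10 = 3.07987e-10
Weight by the priors:
  w_I·L_I = 0.16 × 0.0124197 = 0.00198715
  w_II·L_II = 0.67 × 0.000167564 = 0.000112268
  w_III·L_III = 0.17 × 3.07987e-10 = 5.23578e-11
Normaliser: 0.00198715 + 0.000112268 + 5.23578e-11 = 0.00209942
Responsibility of Class I: 0.00198715 / 0.00209942 ≈ 0.9465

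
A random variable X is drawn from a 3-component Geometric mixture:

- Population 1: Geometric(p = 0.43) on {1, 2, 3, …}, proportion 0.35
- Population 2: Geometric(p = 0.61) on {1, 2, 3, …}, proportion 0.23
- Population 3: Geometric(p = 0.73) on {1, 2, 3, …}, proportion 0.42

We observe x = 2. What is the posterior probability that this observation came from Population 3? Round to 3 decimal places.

Posterior ∝ prior × likelihood, so P(k | x) ∝ π_k f_k(x); normalise over all components.
Evaluate each component's likelihood at the observed value:
  L_1 = 0.2451
  L_2 = 0.2379
  L_3 = 0.1971
Prior × likelihood for each component:
  π_1·L_1 = 0.35 × 0.2451 = 0.085785
  π_2·L_2 = 0.23 × 0.2379 = 0.054717
  π_3·L_3 = 0.42 × 0.1971 = 0.082782
Denominator: 0.085785 + 0.054717 + 0.082782 = 0.223284
P(Population 3 | 2) = 0.082782 / 0.223284 ≈ 0.371

0.371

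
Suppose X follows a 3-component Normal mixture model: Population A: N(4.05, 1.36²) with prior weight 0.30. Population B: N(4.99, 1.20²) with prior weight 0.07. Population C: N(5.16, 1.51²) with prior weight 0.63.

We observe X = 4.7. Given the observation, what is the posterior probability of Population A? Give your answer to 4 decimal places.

0.3019

P(component k | x) = π_k·f_k(x) / marginal(x), where marginal(x) = Σ_j π_j·f_j(x).
Normal densities:
  f_A = (1/(1.36·√(2π)))·exp(−(4.7−4.05)²/(2·1.36²)) = 0.293340·exp(-0.11421) = 0.261679
  f_B = (1/(1.20·√(2π)))·exp(−(4.7−4.99)²/(2·1.20²)) = 0.332452·exp(-0.02920) = 0.322884
  f_C = (1/(1.51·√(2π)))·exp(−(4.7−5.16)²/(2·1.51²)) = 0.264200·exp(-0.04640) = 0.252221
Prior × likelihood for each component:
  π_A·f_A = 0.30 × 0.261679 = 0.0785037
  π_B·f_B = 0.07 × 0.322884 = 0.0226019
  π_C·f_C = 0.63 × 0.252221 = 0.158899
Sum: 0.0785037 + 0.0226019 + 0.158899 = 0.260005
So the posterior for Population A is 0.0785037 / 0.260005 ≈ 0.3019.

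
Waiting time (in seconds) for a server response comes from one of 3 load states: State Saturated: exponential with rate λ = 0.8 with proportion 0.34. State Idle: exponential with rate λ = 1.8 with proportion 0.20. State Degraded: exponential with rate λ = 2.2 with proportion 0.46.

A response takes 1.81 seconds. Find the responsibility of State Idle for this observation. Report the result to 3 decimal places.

By Bayes' theorem, P(k | x) = P(Z=k) f_k(x) / Σ_j P(Z=j) f_j(x).
Exponential densities:
  p_Saturated = 0.8·e^(−0.8·1.81) = 0.8·e^(−1.4480) = 0.188032
  p_Idle = 1.8·e^(−1.8·1.81) = 1.8·e^(−3.2580) = 0.0692375
  p_Degraded = 2.2·e^(−2.2·1.81) = 2.2·e^(−3.9820) = 0.0410263
Prior × likelihood for each component:
  P(Z=Saturated)·p_Saturated = 0.34 × 0.188032 = 0.0639309
  P(Z=Idle)·p_Idle = 0.20 × 0.0692375 = 0.0138475
  P(Z=Degraded)·p_Degraded = 0.46 × 0.0410263 = 0.0188721
Denominator: 0.0639309 + 0.0138475 + 0.0188721 = 0.0966504
So the posterior for State Idle is 0.0138475 / 0.0966504 ≈ 0.143.

0.143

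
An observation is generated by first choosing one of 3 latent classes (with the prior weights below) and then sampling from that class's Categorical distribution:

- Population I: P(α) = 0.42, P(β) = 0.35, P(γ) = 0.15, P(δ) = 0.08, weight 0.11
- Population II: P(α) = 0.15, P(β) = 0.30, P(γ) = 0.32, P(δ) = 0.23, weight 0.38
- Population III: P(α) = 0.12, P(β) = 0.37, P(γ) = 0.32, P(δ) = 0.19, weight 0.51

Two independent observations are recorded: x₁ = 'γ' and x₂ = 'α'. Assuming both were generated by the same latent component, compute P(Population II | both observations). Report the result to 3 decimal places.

The responsibility of component k is w_k f_k(x) divided by Σ_j w_j f_j(x).
Since both observations come from the same component, the likelihood for component k is f_k(x₁)·f_k(x₂).
  p_I = [P(γ | comp) = 0.15] × [0.42] = 0.063
  p_II = [P(γ | comp) = 0.32] × [0.15] = 0.048
  p_III = [P(γ | comp) = 0.32] × [0.12] = 0.0384
Prior × likelihood for each component:
  w_I·p_I = 0.11 × 0.063 = 0.00693
  w_II·p_II = 0.38 × 0.048 = 0.01824
  w_III·p_III = 0.51 × 0.0384 = 0.019584
Marginal: 0.00693 + 0.01824 + 0.019584 = 0.044754
Responsibility of Population II: 0.01824 / 0.044754 ≈ 0.408

0.408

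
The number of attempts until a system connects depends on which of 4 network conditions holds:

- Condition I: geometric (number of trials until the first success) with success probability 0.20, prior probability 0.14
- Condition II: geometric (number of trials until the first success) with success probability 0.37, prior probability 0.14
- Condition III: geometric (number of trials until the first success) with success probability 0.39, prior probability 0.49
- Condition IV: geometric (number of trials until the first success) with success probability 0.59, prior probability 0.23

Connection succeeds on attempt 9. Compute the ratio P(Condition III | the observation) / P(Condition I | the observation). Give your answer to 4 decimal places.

0.7799

The posterior odds equal the prior odds times the likelihood ratio: (π_i/π_j)·(f_i(x)/f_j(x)).
Component likelihoods at x = 9:
  f_I = 0.0335544
  f_II = 0.00918176
  f_III = 0.00747659
  f_IV = 0.000471111
0.00366353 / 0.00469762 ≈ 0.7799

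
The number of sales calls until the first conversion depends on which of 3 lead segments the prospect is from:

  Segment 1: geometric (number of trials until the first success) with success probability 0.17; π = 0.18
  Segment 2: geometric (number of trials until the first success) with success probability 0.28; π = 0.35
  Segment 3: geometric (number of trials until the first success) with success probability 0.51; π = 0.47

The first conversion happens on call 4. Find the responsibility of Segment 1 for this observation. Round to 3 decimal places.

0.213

By Bayes' theorem, P(k | x) = P(Z=k) f_k(x) / Σ_j P(Z=j) f_j(x).
Geometric probabilities:
  p_1 = 0.17·(1−0.17)^3 = 0.17·0.571787 = 0.0972038
  p_2 = 0.28·(1−0.28)^3 = 0.28·0.373248 = 0.104509
  p_3 = 0.51·(1−0.51)^3 = 0.51·0.117649 = 0.060001
Multiply by the mixture weights:
  P(Z=1)·p_1 = 0.18 × 0.0972038 = 0.0174967
  P(Z=2)·p_2 = 0.35 × 0.104509 = 0.0365783
  P(Z=3)·p_3 = 0.47 × 0.060001 = 0.0282005
Marginal: 0.0174967 + 0.0365783 + 0.0282005 = 0.0822755
P(Segment 1 | x) = 0.0174967 / 0.0822755 ≈ 0.213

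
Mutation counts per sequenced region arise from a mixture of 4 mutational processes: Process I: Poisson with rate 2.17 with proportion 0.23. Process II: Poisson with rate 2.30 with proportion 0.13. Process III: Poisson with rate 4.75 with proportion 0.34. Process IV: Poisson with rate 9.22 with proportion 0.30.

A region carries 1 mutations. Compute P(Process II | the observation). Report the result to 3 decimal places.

0.296

Posterior ∝ prior × likelihood, so P(k | x) ∝ P(Z=k) f_k(x); normalise over all components.
Component likelihoods at x = 1 mutations:
  f_I = 0.247765
  f_II = 0.230595
  f_III = 0.0410956
  f_IV = 0.000913137
Unnormalised posteriors:
  P(Z=I)·f_I = 0.23 × 0.247765 = 0.056986
  P(Z=II)·f_II = 0.13 × 0.230595 = 0.0299774
  P(Z=III)·f_III = 0.34 × 0.0410956 = 0.0139725
  P(Z=IV)·f_IV = 0.30 × 0.000913137 = 0.000273941
Sum: 0.056986 + 0.0299774 + 0.0139725 + 0.000273941 = 0.10121
Responsibility of Process II: 0.0299774 / 0.10121 ≈ 0.296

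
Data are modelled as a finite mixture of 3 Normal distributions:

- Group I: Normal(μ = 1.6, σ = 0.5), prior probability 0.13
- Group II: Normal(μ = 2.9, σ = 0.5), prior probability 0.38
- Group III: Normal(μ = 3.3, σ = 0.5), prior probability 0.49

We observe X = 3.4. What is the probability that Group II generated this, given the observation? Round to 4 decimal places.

P(component k | x) = π_k·f_k(x) / marginal(x), where marginal(x) = Σ_j π_j·f_j(x).
Evaluate each component's likelihood at the observed value:
  p_I = 0.0012238
  p_II = 0.483941
  p_III = 0.782085
Prior × likelihood for each component:
  π_I·p_I = 0.13 × 0.0012238 = 0.000159095
  π_II·p_II = 0.38 × 0.483941 = 0.183898
  π_III·p_III = 0.49 × 0.782085 = 0.383222
Marginal: 0.000159095 + 0.183898 + 0.383222 = 0.567279
So the posterior for Group II is 0.183898 / 0.567279 ≈ 0.3242.

0.3242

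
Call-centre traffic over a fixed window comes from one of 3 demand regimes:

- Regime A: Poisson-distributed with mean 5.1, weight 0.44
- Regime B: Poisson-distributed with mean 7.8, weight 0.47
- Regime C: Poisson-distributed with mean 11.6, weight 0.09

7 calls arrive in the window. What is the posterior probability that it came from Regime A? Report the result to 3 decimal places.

By Bayes' theorem, P(k | x) = w_k f_k(x) / Σ_j w_j f_j(x).
Evaluate each component's likelihood at the observed value:
  L_A = e^(−5.1)·5.1^7/7! = 0.108557
  L_B = e^(−7.8)·7.8^7/7! = 0.142802
  L_C = e^(−11.6)·11.6^7/7! = 0.0513996
Multiply by the mixture weights:
  w_A·L_A = 0.44 × 0.108557 = 0.0477652
  w_B·L_B = 0.47 × 0.142802 = 0.067117
  w_C·L_C = 0.09 × 0.0513996 = 0.00462596
Evidence: 0.0477652 + 0.067117 + 0.00462596 = 0.119508
P(Regime A | x) ≈ 0.400

0.400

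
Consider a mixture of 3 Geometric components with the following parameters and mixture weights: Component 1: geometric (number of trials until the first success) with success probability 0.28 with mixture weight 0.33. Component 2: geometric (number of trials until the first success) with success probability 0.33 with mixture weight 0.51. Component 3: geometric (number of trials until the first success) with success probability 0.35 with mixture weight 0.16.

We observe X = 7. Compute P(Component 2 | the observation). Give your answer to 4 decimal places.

Posterior ∝ prior × likelihood, so P(k | x) ∝ P(Z=k) f_k(x); normalise over all components.
Component likelihoods at x = 7:
  p_1 = 0.28·(1−0.28)^6 = 0.28·0.139314 = 0.0390079
  p_2 = 0.33·(1−0.33)^6 = 0.33·0.0904584 = 0.0298513
  p_3 = 0.35·(1−0.35)^6 = 0.35·0.0754189 = 0.0263966
Multiply by the mixture weights:
  P(Z=1)·p_1 = 0.33 × 0.0390079 = 0.0128726
  P(Z=2)·p_2 = 0.51 × 0.0298513 = 0.0152241
  P(Z=3)·p_3 = 0.16 × 0.0263966 = 0.00422346
Sum: 0.0128726 + 0.0152241 + 0.00422346 = 0.0323202
P(Component 2 | x) = 0.0152241 / 0.0323202 ≈ 0.4710

0.4710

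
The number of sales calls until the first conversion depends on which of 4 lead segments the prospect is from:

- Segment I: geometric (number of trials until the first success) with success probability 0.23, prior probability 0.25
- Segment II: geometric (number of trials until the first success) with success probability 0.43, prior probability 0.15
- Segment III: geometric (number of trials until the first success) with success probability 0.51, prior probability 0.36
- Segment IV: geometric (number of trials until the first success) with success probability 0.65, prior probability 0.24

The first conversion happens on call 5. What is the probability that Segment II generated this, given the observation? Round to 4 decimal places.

0.1704

Posterior ∝ prior × likelihood, so P(k | x) ∝ π_k f_k(x); normalise over all components.
Evaluate each component's likelihood at the observed value:
  p_I = 0.23·(1−0.23)^4 = 0.23·0.35153 = 0.080852
  p_II = 0.43·(1−0.43)^4 = 0.43·0.10556 = 0.0453908
  p_III = 0.51·(1−0.51)^4 = 0.51·0.057648 = 0.0294005
  p_IV = 0.65·(1−0.65)^4 = 0.65·0.0150062 = 0.00975406
Prior × likelihood for each component:
  π_I·p_I = 0.25 × 0.080852 = 0.020213
  π_II·p_II = 0.15 × 0.0453908 = 0.00680862
  π_III·p_III = 0.36 × 0.0294005 = 0.0105842
  π_IV·p_IV = 0.24 × 0.00975406 = 0.00234097
Marginal: 0.020213 + 0.00680862 + 0.0105842 + 0.00234097 = 0.0399468
P(Segment II | the observation) = 0.00680862 / 0.0399468 ≈ 0.1704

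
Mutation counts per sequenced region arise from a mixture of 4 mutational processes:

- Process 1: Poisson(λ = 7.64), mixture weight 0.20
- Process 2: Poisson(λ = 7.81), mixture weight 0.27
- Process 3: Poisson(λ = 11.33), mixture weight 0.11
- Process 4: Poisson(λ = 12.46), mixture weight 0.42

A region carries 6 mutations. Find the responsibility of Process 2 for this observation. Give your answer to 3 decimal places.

Posterior ∝ prior × likelihood, so P(k | x) ∝ π_k f_k(x); normalise over all components.
Component likelihoods at x = 6 mutations:
  p_1 = 0.132806
  p_2 = 0.12786
  p_3 = 0.0352769
  p_4 = 0.0201589
Multiply by the mixture weights:
  π_1·p_1 = 0.20 × 0.132806 = 0.0265612
  π_2·p_2 = 0.27 × 0.12786 = 0.0345221
  π_3·p_3 = 0.11 × 0.0352769 = 0.00388046
  π_4·p_4 = 0.42 × 0.0201589 = 0.00846673
Sum: 0.0265612 + 0.0345221 + 0.00388046 + 0.00846673 = 0.0734305
P(Process 2 | the observation) = 0.0345221 / 0.0734305 ≈ 0.470

0.470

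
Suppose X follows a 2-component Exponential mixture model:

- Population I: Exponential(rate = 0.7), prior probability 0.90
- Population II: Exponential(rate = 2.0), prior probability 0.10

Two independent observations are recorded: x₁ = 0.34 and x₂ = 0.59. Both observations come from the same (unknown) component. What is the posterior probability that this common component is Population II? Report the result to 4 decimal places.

0.2131

By Bayes' theorem, P(k | x) = w_k f_k(x) / Σ_j w_j f_j(x).
Since both observations come from the same component, the likelihood for component k is f_k(x₁)·f_k(x₂).
  p_I = [0.551742] × [0.463164] = 0.255547
  p_II = [1.01323] × [0.614557] = 0.622691
Prior × likelihood for each component:
  w_I·p_I = 0.90 × 0.255547 = 0.229992
  w_II·p_II = 0.10 × 0.622691 = 0.0622691
Normaliser: 0.229992 + 0.0622691 = 0.292261
P(Population II | x₁,x₂) ≈ 0.2131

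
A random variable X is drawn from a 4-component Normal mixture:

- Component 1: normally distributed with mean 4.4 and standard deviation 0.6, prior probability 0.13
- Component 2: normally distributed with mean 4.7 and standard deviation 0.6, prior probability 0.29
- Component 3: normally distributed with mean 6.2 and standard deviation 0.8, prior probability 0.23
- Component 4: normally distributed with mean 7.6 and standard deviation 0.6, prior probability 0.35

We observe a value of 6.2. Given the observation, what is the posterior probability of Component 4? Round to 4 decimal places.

P(component k | x) = P(Z=k)·f_k(x) / marginal(x), where marginal(x) = Σ_j P(Z=j)·f_j(x).
Evaluate each component's likelihood at the observed value:
  f_1 = 0.00738641
  f_2 = 0.0292138
  f_3 = 0.498678
  f_4 = 0.0437031
Multiply by the mixture weights:
  P(Z=1)·f_1 = 0.13 × 0.00738641 = 0.000960234
  P(Z=2)·f_2 = 0.29 × 0.0292138 = 0.00847201
  P(Z=3)·f_3 = 0.23 × 0.498678 = 0.114696
  P(Z=4)·f_4 = 0.35 × 0.0437031 = 0.0152961
Marginal: 0.000960234 + 0.00847201 + 0.114696 + 0.0152961 = 0.139424
Responsibility of Component 4: 0.0152961 / 0.139424 ≈ 0.1097

0.1097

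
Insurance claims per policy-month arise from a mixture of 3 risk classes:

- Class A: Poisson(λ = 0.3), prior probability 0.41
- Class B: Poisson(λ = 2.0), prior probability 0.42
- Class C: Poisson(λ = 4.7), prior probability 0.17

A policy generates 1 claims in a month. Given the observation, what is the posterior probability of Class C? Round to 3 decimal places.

Apply Bayes' rule: the posterior for each component is proportional to its prior times its likelihood at x.
Evaluate each component's likelihood at the observed value:
  f_A = e^(−0.3)·0.3^1/1! = 0.222245
  f_B = e^(−2.0)·2.0^1/1! = 0.270671
  f_C = e^(−4.7)·4.7^1/1! = 0.0427478
Prior × likelihood for each component:
  P(Z=A)·f_A = 0.41 × 0.222245 = 0.0911206
  P(Z=B)·f_B = 0.42 × 0.270671 = 0.113682
  P(Z=C)·f_C = 0.17 × 0.0427478 = 0.00726713
Evidence: 0.0911206 + 0.113682 + 0.00726713 = 0.212069
Responsibility of Class C: 0.00726713 / 0.212069 ≈ 0.034

0.034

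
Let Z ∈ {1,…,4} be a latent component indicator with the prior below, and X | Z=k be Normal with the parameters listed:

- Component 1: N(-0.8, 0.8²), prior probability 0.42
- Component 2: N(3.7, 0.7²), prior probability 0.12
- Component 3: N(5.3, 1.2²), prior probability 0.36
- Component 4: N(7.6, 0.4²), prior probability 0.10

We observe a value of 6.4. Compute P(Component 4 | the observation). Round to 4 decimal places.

By Bayes' theorem, P(k | x) = π_k f_k(x) / Σ_j π_j f_j(x).
Evaluate each component's likelihood at the observed value:
  p_1 = (1/(0.8·√(2π)))·exp(−(6.4−-0.8)²/(2·0.8²)) = 0.498678·exp(-40.50000) = 1.28497e-18
  p_2 = (1/(0.7·√(2π)))·exp(−(6.4−3.7)²/(2·0.7²)) = 0.569918·exp(-7.43878) = 0.000335114
  p_3 = (1/(1.2·√(2π)))·exp(−(6.4−5.3)²/(2·1.2²)) = 0.332452·exp(-0.42014) = 0.218406
  p_4 = (1/(0.4·√(2π)))·exp(−(6.4−7.6)²/(2·0.4²)) = 0.997356·exp(-4.50000) = 0.0110796
Unnormalised posteriors:
  π_1·p_1 = 0.42 × 1.28497e-18 = 5.39688e-19
  π_2·p_2 = 0.12 × 0.000335114 = 4.02137e-05
  π_3·p_3 = 0.36 × 0.218406 = 0.0786262
  π_4·p_4 = 0.10 × 0.0110796 = 0.00110796
Marginal: 5.39688e-19 + 4.02137e-05 + 0.0786262 + 0.00110796 = 0.0797744
So the posterior for Component 4 is 0.00110796 / 0.0797744 ≈ 0.0139.

0.0139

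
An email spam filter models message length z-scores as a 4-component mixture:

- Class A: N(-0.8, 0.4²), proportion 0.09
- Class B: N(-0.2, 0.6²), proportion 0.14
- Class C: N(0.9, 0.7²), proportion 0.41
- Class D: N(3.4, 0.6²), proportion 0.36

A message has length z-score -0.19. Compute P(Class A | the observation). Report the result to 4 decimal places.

0.1472

P(component k | x) = w_k·f_k(x) / marginal(x), where marginal(x) = Σ_j w_j·f_j(x).
Component likelihoods at x = -0.19:
  L_A = 0.311779
  L_B = 0.664811
  L_C = 0.169549
  L_D = 1.11899e-08
Weight by the priors:
  w_A·L_A = 0.09 × 0.311779 = 0.0280601
  w_B·L_B = 0.14 × 0.664811 = 0.0930736
  w_C·L_C = 0.41 × 0.169549 = 0.0695153
  w_D·L_D = 0.36 × 1.11899e-08 = 4.02837e-09
Normaliser: 0.0280601 + 0.0930736 + 0.0695153 + 4.02837e-09 = 0.190649
So the posterior for Class A is 0.0280601 / 0.190649 ≈ 0.1472.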